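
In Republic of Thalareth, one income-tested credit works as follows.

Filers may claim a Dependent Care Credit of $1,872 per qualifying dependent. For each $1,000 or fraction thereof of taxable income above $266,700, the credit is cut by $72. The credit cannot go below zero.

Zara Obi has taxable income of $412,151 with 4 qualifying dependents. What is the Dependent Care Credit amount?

$0

Dependent Care Credit: base = 4 × $1,872 = $7,488. income exceeds $266,700 by $145,451 → 146 increments × $72 = $10,512 ≥ base, so the credit is $0.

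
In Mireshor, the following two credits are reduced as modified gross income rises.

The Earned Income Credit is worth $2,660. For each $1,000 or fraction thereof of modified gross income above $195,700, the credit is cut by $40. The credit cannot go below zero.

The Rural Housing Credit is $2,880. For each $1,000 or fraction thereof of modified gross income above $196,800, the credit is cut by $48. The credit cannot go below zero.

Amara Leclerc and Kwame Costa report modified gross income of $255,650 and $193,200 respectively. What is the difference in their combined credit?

$5,232

Amara ($255,650): Earned Income Credit: income exceeds $195,700 by $59,950, which is 60 full-or-partial $1,000 increments; reduction = 60 × $40 = $2,400, leaving $260. Rural Housing Credit: income exceeds $196,800 by $58,850, which is 59 full-or-partial $1,000 increments; reduction = 59 × $48 = $2,832, leaving $48. total $260 + $48 = $308
Kwame ($193,200): Earned Income Credit: $193,200 is at or below the $195,700 threshold, so the full $2,660 applies. Rural Housing Credit: $193,200 is at or below the $196,800 threshold, so the full $2,880 applies. total $2,660 + $2,880 = $5,540
Difference: |$308 − $5,540| = $5,232.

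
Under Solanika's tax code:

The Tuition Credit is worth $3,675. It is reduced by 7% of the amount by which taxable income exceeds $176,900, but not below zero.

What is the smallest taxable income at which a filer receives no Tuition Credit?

$229,400

The credit falls by 7% of each dollar above $176,900, so it reaches zero when the excess is $3,675 / 7% = $52,500: income = $176,900 + $52,500 = $229,400.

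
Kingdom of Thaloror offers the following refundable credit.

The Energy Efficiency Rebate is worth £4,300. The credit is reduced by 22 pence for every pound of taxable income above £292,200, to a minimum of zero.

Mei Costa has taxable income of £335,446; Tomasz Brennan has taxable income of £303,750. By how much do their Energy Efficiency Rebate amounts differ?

£1,759

Mei (£335,446): Energy Efficiency Rebate: 22% of the £43,246 excess over £292,200 is £9,514.12 ≥ base, so the credit is £0.
Tomasz (£303,750): Energy Efficiency Rebate: 22% of the £11,550 excess over £292,200 is £2,541; credit = £4,300 − £2,541 = £1,759.
Difference: |£0 − £1,759| = £1,759.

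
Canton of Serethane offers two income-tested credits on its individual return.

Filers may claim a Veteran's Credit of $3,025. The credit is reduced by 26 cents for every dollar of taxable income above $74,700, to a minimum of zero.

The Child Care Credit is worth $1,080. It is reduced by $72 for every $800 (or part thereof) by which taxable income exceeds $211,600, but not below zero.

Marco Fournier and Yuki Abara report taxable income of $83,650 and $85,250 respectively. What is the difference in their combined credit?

$416

Marco ($83,650): Veteran's Credit: 26% of the $8,950 excess over $74,700 is $2,327; credit = $3,025 − $2,327 = $698. Child Care Credit: $83,650 is at or below the $211,600 threshold, so the full $1,080 applies. total $698 + $1,080 = $1,778
Yuki ($85,250): Veteran's Credit: 26% of the $10,550 excess over $74,700 is $2,743; credit = $3,025 − $2,743 = $282. Child Care Credit: $85,250 is at or below the $211,600 threshold, so the full $1,080 applies. total $282 + $1,080 = $1,362
Difference: |$1,778 − $1,362| = $416.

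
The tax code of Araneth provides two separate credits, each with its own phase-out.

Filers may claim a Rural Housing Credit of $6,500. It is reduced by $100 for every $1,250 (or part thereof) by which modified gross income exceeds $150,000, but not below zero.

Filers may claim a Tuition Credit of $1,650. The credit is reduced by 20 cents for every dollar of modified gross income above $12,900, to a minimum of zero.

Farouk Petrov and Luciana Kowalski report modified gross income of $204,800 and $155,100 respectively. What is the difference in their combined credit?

Farouk ($204,800): Rural Housing Credit: income exceeds $150,000 by $54,800, which is 44 full-or-partial $1,250 increments; reduction = 44 × $100 = $4,400, leaving $2,100. Tuition Credit: 20% of the $191,900 excess over $12,900 is $38,380 ≥ base, so the credit is $0. total $2,100 + $0 = $2,100
Luciana ($155,100): Rural Housing Credit: income exceeds $150,000 by $5,100, which is 5 full-or-partial $1,250 increments; reduction = 5 × $100 = $500, leaving $6,000. Tuition Credit: 20% of the $142,200 excess over $12,900 is $28,440 ≥ base, so the credit is $0. total $6,000 + $0 = $6,000
Difference: |$2,100 − $6,000| = $3,900.

$3,900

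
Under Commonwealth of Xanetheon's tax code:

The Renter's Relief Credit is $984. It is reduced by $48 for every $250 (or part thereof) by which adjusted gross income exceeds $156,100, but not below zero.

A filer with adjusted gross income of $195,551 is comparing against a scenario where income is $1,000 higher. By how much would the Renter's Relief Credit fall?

At $195,551 — income exceeds $156,100 by $39,451 → 158 increments × $48 = $7,584 ≥ base, so the credit is $0.
At $196,551 — income exceeds $156,100 by $40,451 → 162 increments × $48 = $7,776 ≥ base, so the credit is $0.
Lost: $0 − $0 = $0.

$0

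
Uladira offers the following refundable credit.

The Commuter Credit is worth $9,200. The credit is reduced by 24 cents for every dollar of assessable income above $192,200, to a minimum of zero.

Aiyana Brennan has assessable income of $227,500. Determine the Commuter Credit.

Commuter Credit: 24% of the $35,300 excess over $192,200 is $8,472; credit = $9,200 − $8,472 = $728.

$728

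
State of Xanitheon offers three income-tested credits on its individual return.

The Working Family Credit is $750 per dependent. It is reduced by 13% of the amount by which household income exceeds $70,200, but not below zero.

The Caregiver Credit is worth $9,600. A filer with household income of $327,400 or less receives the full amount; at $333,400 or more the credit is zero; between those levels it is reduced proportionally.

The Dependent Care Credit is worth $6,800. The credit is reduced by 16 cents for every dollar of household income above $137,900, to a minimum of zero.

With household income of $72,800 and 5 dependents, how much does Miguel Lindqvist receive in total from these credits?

Working Family Credit: base = 5 × $750 = $3,750. 13% of the $2,600 excess over $70,200 is $338; credit = $3,750 − $338 = $3,412.
Caregiver Credit: $72,800 is at or below the $327,400 threshold, so the full $9,600 applies.
Dependent Care Credit: $72,800 is at or below the $137,900 threshold, so the full $6,800 applies.
Total: $3,412 + $9,600 + $6,800 = $19,812.

$19,812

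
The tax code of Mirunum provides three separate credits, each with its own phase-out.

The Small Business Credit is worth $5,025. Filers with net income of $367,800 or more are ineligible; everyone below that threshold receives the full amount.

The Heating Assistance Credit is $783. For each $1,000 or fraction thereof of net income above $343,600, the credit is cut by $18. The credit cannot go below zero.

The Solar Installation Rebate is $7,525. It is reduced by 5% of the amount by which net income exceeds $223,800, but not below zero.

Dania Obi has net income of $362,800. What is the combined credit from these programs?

Small Business Credit: $362,800 is below the $367,800 cutoff, so the full $5,025 applies.
Heating Assistance Credit: income exceeds $343,600 by $19,200, which is 20 full-or-partial $1,000 increments; reduction = 20 × $18 = $360, leaving $423.
Solar Installation Rebate: 5% of the $139,000 excess over $223,800 is $6,950; credit = $7,525 − $6,950 = $575.
Total: $5,025 + $423 + $575 = $6,023.

$6,023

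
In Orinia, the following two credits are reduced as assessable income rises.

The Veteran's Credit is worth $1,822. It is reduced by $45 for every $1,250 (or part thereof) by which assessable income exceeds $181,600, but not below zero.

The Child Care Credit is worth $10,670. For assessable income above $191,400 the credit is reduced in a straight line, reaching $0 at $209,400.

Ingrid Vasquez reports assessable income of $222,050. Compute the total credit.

$337

Veteran's Credit: income exceeds $181,600 by $40,450, which is 33 full-or-partial $1,250 increments; reduction = 33 × $45 = $1,485, leaving $337.
Child Care Credit: $222,050 is at or above $209,400, so the credit is $0.
Total: $337 + $0 = $337.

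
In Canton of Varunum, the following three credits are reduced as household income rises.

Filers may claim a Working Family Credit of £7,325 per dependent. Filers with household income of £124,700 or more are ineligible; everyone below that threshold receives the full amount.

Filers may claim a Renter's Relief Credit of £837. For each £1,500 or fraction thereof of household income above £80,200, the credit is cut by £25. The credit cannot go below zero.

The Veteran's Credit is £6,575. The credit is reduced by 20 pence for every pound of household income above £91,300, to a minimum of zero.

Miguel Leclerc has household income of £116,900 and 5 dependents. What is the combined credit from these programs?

Working Family Credit: base = 5 × £7,325 = £36,625. £116,900 is below the £124,700 cutoff, so the full £36,625 applies.
Renter's Relief Credit: income exceeds £80,200 by £36,700, which is 25 full-or-partial £1,500 increments; reduction = 25 × £25 = £625, leaving £212.
Veteran's Credit: 20% of the £25,600 excess over £91,300 is £5,120; credit = £6,575 − £5,120 = £1,455.
Total: £36,625 + £212 + £1,455 = £38,292.

£38,292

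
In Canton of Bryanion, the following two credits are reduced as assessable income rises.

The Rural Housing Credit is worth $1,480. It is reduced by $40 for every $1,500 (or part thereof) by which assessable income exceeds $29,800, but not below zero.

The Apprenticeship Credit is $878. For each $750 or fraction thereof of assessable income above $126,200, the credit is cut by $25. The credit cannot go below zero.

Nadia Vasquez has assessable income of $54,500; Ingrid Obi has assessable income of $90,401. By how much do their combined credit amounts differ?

$800

Nadia ($54,500): Rural Housing Credit: income exceeds $29,800 by $24,700, which is 17 full-or-partial $1,500 increments; reduction = 17 × $40 = $680, leaving $800. Apprenticeship Credit: $54,500 is at or below the $126,200 threshold, so the full $878 applies. total $800 + $878 = $1,678
Ingrid ($90,401): Rural Housing Credit: income exceeds $29,800 by $60,601 → 41 increments × $40 = $1,640 ≥ base, so the credit is $0. Apprenticeship Credit: $90,401 is at or below the $126,200 threshold, so the full $878 applies. total $0 + $878 = $878
Difference: |$1,678 − $878| = $800.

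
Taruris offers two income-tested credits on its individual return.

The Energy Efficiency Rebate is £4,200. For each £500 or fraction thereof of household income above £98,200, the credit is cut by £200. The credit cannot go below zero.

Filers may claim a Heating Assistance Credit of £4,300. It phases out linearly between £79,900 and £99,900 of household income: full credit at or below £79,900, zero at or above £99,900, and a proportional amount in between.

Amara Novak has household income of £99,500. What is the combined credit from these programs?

£3,686

Energy Efficiency Rebate: income exceeds £98,200 by £1,300, which is 3 full-or-partial £500 increments; reduction = 3 × £200 = £600, leaving £3,600.
Heating Assistance Credit: £99,500 is £19,600 into a £20,000 phase-out range, leaving 400/20,000 of the credit: £4,300 × 400/20,000 = £86.
Total: £3,600 + £86 = £3,686.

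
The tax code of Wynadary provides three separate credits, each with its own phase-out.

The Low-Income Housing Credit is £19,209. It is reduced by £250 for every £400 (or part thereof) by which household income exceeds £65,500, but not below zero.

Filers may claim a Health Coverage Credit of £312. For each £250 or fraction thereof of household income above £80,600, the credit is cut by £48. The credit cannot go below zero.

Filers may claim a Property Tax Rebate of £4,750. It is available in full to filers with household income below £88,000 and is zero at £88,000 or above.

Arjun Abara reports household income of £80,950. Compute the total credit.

Low-Income Housing Credit: income exceeds £65,500 by £15,450, which is 39 full-or-partial £400 increments; reduction = 39 × £250 = £9,750, leaving £9,459.
Health Coverage Credit: income exceeds £80,600 by £350, which is 2 full-or-partial £250 increments; reduction = 2 × £48 = £96, leaving £216.
Property Tax Rebate: £80,950 is below the £88,000 cutoff, so the full £4,750 applies.
Total: £9,459 + £216 + £4,750 = £14,425.

£14,425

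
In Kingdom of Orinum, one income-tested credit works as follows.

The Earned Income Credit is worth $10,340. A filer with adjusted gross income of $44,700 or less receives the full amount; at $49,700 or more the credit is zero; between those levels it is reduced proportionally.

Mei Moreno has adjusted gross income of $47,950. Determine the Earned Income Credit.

Earned Income Credit: $47,950 is $3,250 into a $5,000 phase-out range, leaving 1,750/5,000 of the credit: $10,340 × 1,750/5,000 = $3,619.

$3,619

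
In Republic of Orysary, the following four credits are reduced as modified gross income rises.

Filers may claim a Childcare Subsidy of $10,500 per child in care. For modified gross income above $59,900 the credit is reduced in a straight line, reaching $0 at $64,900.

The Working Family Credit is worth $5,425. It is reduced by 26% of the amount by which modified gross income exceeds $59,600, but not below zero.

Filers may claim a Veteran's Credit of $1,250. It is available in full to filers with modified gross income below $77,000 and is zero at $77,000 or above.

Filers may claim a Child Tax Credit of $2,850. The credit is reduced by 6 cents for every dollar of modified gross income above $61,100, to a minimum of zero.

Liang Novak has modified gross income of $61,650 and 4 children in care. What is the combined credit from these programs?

$36,259

Childcare Subsidy: base = 4 × $10,500 = $42,000. $61,650 is $1,750 into a $5,000 phase-out range, leaving 3,250/5,000 of the credit: $42,000 × 3,250/5,000 = $27,300.
Working Family Credit: 26% of the $2,050 excess over $59,600 is $533; credit = $5,425 − $533 = $4,892.
Veteran's Credit: $61,650 is below the $77,000 cutoff, so the full $1,250 applies.
Child Tax Credit: 6% of the $550 excess over $61,100 is $33; credit = $2,850 − $33 = $2,817.
Total: $27,300 + $4,892 + $1,250 + $2,817 = $36,259.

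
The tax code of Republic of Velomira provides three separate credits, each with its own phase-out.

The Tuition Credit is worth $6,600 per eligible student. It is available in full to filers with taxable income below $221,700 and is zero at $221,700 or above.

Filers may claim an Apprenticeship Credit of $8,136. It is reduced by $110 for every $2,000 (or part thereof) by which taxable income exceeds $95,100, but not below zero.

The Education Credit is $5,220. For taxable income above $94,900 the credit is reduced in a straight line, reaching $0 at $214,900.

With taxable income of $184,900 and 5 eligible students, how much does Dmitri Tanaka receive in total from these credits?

Tuition Credit: base = 5 × $6,600 = $33,000. $184,900 is below the $221,700 cutoff, so the full $33,000 applies.
Apprenticeship Credit: income exceeds $95,100 by $89,800, which is 45 full-or-partial $2,000 increments; reduction = 45 × $110 = $4,950, leaving $3,186.
Education Credit: $184,900 is $90,000 into a $120,000 phase-out range, leaving 30,000/120,000 of the credit: $5,220 × 30,000/120,000 = $1,305.
Total: $33,000 + $3,186 + $1,305 = $37,491.

$37,491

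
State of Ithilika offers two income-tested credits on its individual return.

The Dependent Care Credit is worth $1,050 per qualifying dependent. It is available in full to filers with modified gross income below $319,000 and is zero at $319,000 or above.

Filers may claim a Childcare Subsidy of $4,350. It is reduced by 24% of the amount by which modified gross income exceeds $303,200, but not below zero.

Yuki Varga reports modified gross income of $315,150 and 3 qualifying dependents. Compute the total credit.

Dependent Care Credit: base = 3 × $1,050 = $3,150. $315,150 is below the $319,000 cutoff, so the full $3,150 applies.
Childcare Subsidy: 24% of the $11,950 excess over $303,200 is $2,868; credit = $4,350 − $2,868 = $1,482.
Total: $3,150 + $1,482 = $4,632.

$4,632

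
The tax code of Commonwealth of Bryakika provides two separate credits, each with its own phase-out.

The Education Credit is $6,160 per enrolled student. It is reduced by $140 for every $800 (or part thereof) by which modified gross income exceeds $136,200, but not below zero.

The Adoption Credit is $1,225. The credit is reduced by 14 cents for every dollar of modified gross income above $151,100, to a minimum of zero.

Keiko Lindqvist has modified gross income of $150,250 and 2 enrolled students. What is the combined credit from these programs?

Education Credit: base = 2 × $6,160 = $12,320. income exceeds $136,200 by $14,050, which is 18 full-or-partial $800 increments; reduction = 18 × $140 = $2,520, leaving $9,800.
Adoption Credit: $150,250 is at or below the $151,100 threshold, so the full $1,225 applies.
Total: $9,800 + $1,225 = $11,025.

$11,025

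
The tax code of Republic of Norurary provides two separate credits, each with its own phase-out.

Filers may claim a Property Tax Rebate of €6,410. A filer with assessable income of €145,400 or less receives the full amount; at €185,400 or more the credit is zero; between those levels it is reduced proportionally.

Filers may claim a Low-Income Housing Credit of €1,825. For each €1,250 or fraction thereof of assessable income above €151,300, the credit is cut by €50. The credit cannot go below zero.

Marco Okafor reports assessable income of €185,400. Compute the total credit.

Property Tax Rebate: €185,400 is at or above €185,400, so the credit is €0.
Low-Income Housing Credit: income exceeds €151,300 by €34,100, which is 28 full-or-partial €1,250 increments; reduction = 28 × €50 = €1,400, leaving €425.
Total: €0 + €425 = €425.

€425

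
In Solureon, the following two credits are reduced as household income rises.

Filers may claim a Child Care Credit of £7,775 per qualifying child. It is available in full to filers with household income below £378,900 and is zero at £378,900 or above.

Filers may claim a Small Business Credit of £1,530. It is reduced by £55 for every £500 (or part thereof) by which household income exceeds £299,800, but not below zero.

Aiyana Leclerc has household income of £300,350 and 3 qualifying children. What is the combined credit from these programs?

£24,745

Child Care Credit: base = 3 × £7,775 = £23,325. £300,350 is below the £378,900 cutoff, so the full £23,325 applies.
Small Business Credit: income exceeds £299,800 by £550, which is 2 full-or-partial £500 increments; reduction = 2 × £55 = £110, leaving £1,420.
Total: £23,325 + £1,420 = £24,745.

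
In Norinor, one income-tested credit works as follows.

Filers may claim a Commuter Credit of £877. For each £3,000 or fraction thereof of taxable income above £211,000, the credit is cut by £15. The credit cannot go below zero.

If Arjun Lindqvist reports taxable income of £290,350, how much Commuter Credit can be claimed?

£472

Commuter Credit: income exceeds £211,000 by £79,350, which is 27 full-or-partial £3,000 increments; reduction = 27 × £15 = £405, leaving £472.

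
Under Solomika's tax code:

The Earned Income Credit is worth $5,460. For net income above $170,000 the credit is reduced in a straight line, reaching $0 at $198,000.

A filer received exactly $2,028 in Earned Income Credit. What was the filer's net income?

$2,028 is 2,028/5,460 of the full $5,460, so 3,432/5,460 of the $28,000 range has been used: income = $170,000 + $28,000 × 3,432/5,460 = $187,600.

$187,600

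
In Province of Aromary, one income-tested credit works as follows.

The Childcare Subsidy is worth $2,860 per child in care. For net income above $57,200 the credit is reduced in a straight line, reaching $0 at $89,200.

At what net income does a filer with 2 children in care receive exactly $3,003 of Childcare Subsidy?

Full credit = 2 × $2,860 = $5,720.
$3,003 is 3,003/5,720 of the full $5,720, so 2,717/5,720 of the $32,000 range has been used: income = $57,200 + $32,000 × 2,717/5,720 = $72,400.

$72,400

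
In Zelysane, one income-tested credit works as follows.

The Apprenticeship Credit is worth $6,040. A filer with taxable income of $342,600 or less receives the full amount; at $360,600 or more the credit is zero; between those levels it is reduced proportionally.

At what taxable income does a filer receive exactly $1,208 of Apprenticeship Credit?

$1,208 is 1,208/6,040 of the full $6,040, so 4,832/6,040 of the $18,000 range has been used: income = $342,600 + $18,000 × 4,832/6,040 = $357,000.

$357,000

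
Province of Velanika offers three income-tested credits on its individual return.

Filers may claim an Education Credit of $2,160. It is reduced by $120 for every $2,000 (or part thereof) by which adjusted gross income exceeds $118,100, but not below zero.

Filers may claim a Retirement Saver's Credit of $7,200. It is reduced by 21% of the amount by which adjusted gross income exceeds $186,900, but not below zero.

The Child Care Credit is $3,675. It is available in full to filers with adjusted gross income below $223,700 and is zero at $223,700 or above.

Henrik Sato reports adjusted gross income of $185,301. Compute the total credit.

$10,875

Education Credit: income exceeds $118,100 by $67,201 → 34 increments × $120 = $4,080 ≥ base, so the credit is $0.
Retirement Saver's Credit: $185,301 is at or below the $186,900 threshold, so the full $7,200 applies.
Child Care Credit: $185,301 is below the $223,700 cutoff, so the full $3,675 applies.
Total: $0 + $7,200 + $3,675 = $10,875.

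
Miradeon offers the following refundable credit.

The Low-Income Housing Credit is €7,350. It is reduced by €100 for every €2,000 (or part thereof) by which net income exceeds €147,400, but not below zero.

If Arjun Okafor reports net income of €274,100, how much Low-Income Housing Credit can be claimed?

Low-Income Housing Credit: income exceeds €147,400 by €126,700, which is 64 full-or-partial €2,000 increments; reduction = 64 × €100 = €6,400, leaving €950.

€950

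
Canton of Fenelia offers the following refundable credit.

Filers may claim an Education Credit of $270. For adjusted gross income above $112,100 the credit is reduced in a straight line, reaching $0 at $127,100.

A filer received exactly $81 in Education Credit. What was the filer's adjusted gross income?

$122,600

$81 is 81/270 of the full $270, so 189/270 of the $15,000 range has been used: income = $112,100 + $15,000 × 189/270 = $122,600.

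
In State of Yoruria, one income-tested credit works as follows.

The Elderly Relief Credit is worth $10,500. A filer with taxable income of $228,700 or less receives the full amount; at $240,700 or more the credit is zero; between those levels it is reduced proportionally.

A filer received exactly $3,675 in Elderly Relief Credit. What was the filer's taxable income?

$3,675 is 3,675/10,500 of the full $10,500, so 6,825/10,500 of the $12,000 range has been used: income = $228,700 + $12,000 × 6,825/10,500 = $236,500.

$236,500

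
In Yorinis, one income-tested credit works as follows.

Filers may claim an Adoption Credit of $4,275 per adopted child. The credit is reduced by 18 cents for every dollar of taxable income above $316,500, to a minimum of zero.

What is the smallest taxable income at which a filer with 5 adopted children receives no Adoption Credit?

Full credit = 5 × $4,275 = $21,375.
The credit falls by 18% of each dollar above $316,500, so it reaches zero when the excess is $21,375 / 18% = $118,750: income = $316,500 + $118,750 = $435,250.

$435,250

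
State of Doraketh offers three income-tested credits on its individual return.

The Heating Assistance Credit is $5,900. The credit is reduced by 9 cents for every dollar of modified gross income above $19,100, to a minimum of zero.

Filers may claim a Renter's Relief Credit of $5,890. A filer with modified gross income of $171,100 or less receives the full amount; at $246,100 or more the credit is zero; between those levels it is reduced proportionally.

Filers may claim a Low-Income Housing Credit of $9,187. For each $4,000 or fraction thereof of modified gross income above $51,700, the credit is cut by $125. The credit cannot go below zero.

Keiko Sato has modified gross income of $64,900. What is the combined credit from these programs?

Heating Assistance Credit: 9% of the $45,800 excess over $19,100 is $4,122; credit = $5,900 − $4,122 = $1,778.
Renter's Relief Credit: $64,900 is at or below the $171,100 threshold, so the full $5,890 applies.
Low-Income Housing Credit: income exceeds $51,700 by $13,200, which is 4 full-or-partial $4,000 increments; reduction = 4 × $125 = $500, leaving $8,687.
Total: $1,778 + $5,890 + $8,687 = $16,355.

$16,355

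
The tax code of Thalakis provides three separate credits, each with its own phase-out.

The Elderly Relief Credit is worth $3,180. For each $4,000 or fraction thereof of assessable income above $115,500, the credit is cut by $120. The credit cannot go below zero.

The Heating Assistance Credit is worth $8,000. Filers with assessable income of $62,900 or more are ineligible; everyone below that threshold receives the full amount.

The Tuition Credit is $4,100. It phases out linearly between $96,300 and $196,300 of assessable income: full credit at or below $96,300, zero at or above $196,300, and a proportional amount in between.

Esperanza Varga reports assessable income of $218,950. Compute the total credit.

Elderly Relief Credit: income exceeds $115,500 by $103,450, which is 26 full-or-partial $4,000 increments; reduction = 26 × $120 = $3,120, leaving $60.
Heating Assistance Credit: $218,950 meets or exceeds the $62,900 cutoff, so the credit is $0.
Tuition Credit: $218,950 is at or above $196,300, so the credit is $0.
Total: $60 + $0 + $0 = $60.

$60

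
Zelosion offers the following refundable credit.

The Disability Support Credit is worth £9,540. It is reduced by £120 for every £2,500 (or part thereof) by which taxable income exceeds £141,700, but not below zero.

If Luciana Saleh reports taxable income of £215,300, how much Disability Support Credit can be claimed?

£5,940

Disability Support Credit: income exceeds £141,700 by £73,600, which is 30 full-or-partial £2,500 increments; reduction = 30 × £120 = £3,600, leaving £5,940.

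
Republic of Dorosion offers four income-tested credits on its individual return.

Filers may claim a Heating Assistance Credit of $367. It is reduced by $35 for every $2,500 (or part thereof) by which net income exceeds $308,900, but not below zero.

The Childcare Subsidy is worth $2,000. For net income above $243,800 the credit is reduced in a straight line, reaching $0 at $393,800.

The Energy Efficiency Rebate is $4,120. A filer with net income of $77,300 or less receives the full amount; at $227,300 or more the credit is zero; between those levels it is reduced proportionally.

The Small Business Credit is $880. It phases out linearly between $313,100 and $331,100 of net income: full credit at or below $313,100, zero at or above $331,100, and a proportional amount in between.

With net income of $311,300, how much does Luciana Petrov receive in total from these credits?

Heating Assistance Credit: income exceeds $308,900 by $2,400, which is 1 full-or-partial $2,500 increment; reduction = 1 × $35 = $35, leaving $332.
Childcare Subsidy: $311,300 is $67,500 into a $150,000 phase-out range, leaving 82,500/150,000 of the credit: $2,000 × 82,500/150,000 = $1,100.
Energy Efficiency Rebate: $311,300 is at or above $227,300, so the credit is $0.
Small Business Credit: $311,300 is at or below the $313,100 threshold, so the full $880 applies.
Total: $332 + $1,100 + $0 + $880 = $2,312.

$2,312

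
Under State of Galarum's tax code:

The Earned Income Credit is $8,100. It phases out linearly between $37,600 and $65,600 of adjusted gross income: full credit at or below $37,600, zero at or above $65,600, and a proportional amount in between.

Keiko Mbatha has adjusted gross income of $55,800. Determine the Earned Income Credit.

Earned Income Credit: $55,800 is $18,200 into a $28,000 phase-out range, leaving 9,800/28,000 of the credit: $8,100 × 9,800/28,000 = $2,835.

$2,835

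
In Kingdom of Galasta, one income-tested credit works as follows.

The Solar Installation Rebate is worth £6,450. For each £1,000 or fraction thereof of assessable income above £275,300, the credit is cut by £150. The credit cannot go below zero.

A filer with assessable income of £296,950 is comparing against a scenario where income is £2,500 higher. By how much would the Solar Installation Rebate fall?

£450

At £296,950 — income exceeds £275,300 by £21,650, which is 22 full-or-partial £1,000 increments; reduction = 22 × £150 = £3,300, leaving £3,150.
At £299,450 — income exceeds £275,300 by £24,150, which is 25 full-or-partial £1,000 increments; reduction = 25 × £150 = £3,750, leaving £2,700.
Lost: £3,150 − £2,700 = £450.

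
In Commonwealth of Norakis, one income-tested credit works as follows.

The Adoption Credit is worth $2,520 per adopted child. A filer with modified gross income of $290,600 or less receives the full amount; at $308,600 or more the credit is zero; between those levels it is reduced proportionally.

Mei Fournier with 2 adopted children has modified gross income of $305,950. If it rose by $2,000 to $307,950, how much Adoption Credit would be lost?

At $305,950 — base = 2 × $2,520 = $5,040. $305,950 is $15,350 into a $18,000 phase-out range, leaving 2,650/18,000 of the credit: $5,040 × 2,650/18,000 = $742.
At $307,950 — base = 2 × $2,520 = $5,040. $307,950 is $17,350 into a $18,000 phase-out range, leaving 650/18,000 of the credit: $5,040 × 650/18,000 = $182.
Lost: $742 − $182 = $560.

$560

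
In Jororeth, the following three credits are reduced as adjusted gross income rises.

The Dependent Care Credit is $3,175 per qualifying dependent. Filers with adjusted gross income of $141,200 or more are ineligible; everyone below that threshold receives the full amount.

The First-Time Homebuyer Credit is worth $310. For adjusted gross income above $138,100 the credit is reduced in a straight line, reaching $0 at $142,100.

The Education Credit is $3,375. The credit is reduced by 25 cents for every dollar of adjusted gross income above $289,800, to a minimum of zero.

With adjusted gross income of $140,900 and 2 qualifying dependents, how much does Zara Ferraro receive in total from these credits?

$9,818

Dependent Care Credit: base = 2 × $3,175 = $6,350. $140,900 is below the $141,200 cutoff, so the full $6,350 applies.
First-Time Homebuyer Credit: $140,900 is $2,800 into a $4,000 phase-out range, leaving 1,200/4,000 of the credit: $310 × 1,200/4,000 = $93.
Education Credit: $140,900 is at or below the $289,800 threshold, so the full $3,375 applies.
Total: $6,350 + $93 + $3,375 = $9,818.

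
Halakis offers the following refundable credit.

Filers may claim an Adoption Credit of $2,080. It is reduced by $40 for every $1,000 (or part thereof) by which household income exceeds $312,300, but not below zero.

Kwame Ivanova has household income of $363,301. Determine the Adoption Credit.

$0

Adoption Credit: income exceeds $312,300 by $51,001 → 52 increments × $40 = $2,080 ≥ base, so the credit is $0.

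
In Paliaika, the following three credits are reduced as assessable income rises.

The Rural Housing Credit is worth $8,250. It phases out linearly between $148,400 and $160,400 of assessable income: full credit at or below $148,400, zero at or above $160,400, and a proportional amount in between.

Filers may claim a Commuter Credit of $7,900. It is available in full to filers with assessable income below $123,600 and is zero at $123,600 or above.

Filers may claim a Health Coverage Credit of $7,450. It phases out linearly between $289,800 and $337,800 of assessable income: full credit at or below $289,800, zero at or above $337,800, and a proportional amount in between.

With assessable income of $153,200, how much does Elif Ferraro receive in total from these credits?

$12,400

Rural Housing Credit: $153,200 is $4,800 into a $12,000 phase-out range, leaving 7,200/12,000 of the credit: $8,250 × 7,200/12,000 = $4,950.
Commuter Credit: $153,200 meets or exceeds the $123,600 cutoff, so the credit is $0.
Health Coverage Credit: $153,200 is at or below the $289,800 threshold, so the full $7,450 applies.
Total: $4,950 + $0 + $7,450 = $12,400.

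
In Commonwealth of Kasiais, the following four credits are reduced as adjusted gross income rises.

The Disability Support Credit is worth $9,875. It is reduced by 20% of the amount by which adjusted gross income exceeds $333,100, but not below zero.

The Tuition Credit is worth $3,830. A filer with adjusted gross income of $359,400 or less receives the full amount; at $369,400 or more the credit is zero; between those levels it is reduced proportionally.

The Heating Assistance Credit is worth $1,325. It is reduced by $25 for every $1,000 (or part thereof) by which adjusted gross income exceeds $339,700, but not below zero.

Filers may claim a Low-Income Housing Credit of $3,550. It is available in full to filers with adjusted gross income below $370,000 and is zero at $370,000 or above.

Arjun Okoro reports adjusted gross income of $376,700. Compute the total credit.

$1,555

Disability Support Credit: 20% of the $43,600 excess over $333,100 is $8,720; credit = $9,875 − $8,720 = $1,155.
Tuition Credit: $376,700 is at or above $369,400, so the credit is $0.
Heating Assistance Credit: income exceeds $339,700 by $37,000, which is 37 full-or-partial $1,000 increments; reduction = 37 × $25 = $925, leaving $400.
Low-Income Housing Credit: $376,700 meets or exceeds the $370,000 cutoff, so the credit is $0.
Total: $1,155 + $0 + $400 + $0 = $1,555.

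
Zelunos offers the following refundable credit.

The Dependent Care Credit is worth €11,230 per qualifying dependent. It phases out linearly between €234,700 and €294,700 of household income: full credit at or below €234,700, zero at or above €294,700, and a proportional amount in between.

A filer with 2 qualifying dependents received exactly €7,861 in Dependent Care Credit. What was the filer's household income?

Full credit = 2 × €11,230 = €22,460.
€7,861 is 7,861/22,460 of the full €22,460, so 14,599/22,460 of the €60,000 range has been used: income = €234,700 + €60,000 × 14,599/22,460 = €273,700.

€273,700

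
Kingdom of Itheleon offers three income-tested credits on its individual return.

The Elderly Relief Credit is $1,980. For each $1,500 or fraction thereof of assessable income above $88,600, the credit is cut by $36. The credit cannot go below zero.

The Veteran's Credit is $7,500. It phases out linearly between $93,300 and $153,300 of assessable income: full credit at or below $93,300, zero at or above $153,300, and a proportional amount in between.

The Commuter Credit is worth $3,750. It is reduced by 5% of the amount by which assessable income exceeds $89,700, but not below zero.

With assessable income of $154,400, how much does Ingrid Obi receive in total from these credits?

Elderly Relief Credit: income exceeds $88,600 by $65,800, which is 44 full-or-partial $1,500 increments; reduction = 44 × $36 = $1,584, leaving $396.
Veteran's Credit: $154,400 is at or above $153,300, so the credit is $0.
Commuter Credit: 5% of the $64,700 excess over $89,700 is $3,235; credit = $3,750 − $3,235 = $515.
Total: $396 + $0 + $515 = $911.

$911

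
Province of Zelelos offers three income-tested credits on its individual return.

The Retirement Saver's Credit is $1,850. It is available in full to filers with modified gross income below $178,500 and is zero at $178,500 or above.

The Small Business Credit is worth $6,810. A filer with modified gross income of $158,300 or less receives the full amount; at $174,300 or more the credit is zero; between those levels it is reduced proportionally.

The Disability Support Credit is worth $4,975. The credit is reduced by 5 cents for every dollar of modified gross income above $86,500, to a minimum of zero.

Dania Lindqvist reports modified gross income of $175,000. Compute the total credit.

Retirement Saver's Credit: $175,000 is below the $178,500 cutoff, so the full $1,850 applies.
Small Business Credit: $175,000 is at or above $174,300, so the credit is $0.
Disability Support Credit: 5% of the $88,500 excess over $86,500 is $4,425; credit = $4,975 − $4,425 = $550.
Total: $1,850 + $0 + $550 = $2,400.

$2,400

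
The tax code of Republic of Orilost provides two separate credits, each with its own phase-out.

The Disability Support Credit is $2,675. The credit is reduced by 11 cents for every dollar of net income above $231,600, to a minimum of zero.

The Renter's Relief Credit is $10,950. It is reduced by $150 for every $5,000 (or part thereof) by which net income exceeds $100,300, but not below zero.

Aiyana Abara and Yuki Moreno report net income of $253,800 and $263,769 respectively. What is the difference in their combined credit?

Aiyana ($253,800): Disability Support Credit: 11% of the $22,200 excess over $231,600 is $2,442; credit = $2,675 − $2,442 = $233. Renter's Relief Credit: income exceeds $100,300 by $153,500, which is 31 full-or-partial $5,000 increments; reduction = 31 × $150 = $4,650, leaving $6,300. total $233 + $6,300 = $6,533
Yuki ($263,769): Disability Support Credit: 11% of the $32,169 excess over $231,600 is $3,538.59 ≥ base, so the credit is $0. Renter's Relief Credit: income exceeds $100,300 by $163,469, which is 33 full-or-partial $5,000 increments; reduction = 33 × $150 = $4,950, leaving $6,000. total $0 + $6,000 = $6,000
Difference: |$6,533 − $6,000| = $533.

$533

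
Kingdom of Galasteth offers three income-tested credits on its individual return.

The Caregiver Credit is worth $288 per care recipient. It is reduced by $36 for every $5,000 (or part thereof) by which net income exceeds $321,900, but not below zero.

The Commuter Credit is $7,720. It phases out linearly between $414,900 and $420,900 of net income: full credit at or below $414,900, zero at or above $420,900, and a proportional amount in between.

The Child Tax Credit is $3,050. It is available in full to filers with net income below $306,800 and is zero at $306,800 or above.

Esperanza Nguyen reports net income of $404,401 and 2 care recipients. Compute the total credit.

$7,720

Caregiver Credit: base = 2 × $288 = $576. income exceeds $321,900 by $82,501 → 17 increments × $36 = $612 ≥ base, so the credit is $0.
Commuter Credit: $404,401 is at or below the $414,900 threshold, so the full $7,720 applies.
Child Tax Credit: $404,401 meets or exceeds the $306,800 cutoff, so the credit is $0.
Total: $0 + $7,720 + $0 = $7,720.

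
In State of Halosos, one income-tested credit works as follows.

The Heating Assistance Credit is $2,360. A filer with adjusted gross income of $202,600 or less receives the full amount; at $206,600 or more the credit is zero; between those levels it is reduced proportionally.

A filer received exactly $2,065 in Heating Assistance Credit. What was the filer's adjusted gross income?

$2,065 is 2,065/2,360 of the full $2,360, so 295/2,360 of the $4,000 range has been used: income = $202,600 + $4,000 × 295/2,360 = $203,100.

$203,100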